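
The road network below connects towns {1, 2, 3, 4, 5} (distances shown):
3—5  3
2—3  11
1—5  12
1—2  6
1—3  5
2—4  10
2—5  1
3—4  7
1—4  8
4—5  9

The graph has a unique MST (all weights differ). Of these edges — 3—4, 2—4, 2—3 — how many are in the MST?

1

Kruskal: consider edges lightest-first.
2—5 (1): add — endpoints in different components.
3—5 (3): add — endpoints in different components.
1—3 (5): add — endpoints in different components.
1—2 (6): skip — 1 and 2 already connected.
3—4 (7): add — endpoints in different components.
MST edge set: {2—5, 3—5, 1—3, 3—4}.
Of the listed edges, {3—4} are in the MST → 1.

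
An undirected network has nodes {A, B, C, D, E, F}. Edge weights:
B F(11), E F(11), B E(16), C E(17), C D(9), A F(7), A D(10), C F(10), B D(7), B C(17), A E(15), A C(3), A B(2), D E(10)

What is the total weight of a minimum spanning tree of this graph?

29

Prim, starting at E.
Step 1: cheapest edge leaving the tree is D E (10); add D.
Step 2: cheapest edge leaving the tree is B D (7); add B.
Step 3: cheapest edge leaving the tree is A B (2); add A.
Step 4: cheapest edge leaving the tree is A C (3); add C.
Step 5: cheapest edge leaving the tree is A F (7); add F.
MST edges: D E, B D, A B, A C, A F; total weight 10+7+2+3+7 = 29.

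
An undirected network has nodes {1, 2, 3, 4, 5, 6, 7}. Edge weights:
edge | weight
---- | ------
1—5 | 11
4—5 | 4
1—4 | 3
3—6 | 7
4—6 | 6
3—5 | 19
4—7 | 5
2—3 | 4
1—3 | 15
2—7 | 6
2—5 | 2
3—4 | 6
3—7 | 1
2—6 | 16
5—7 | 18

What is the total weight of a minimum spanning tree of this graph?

20

Prim's algorithm from 2:
Step 1: cheapest edge leaving the tree is 2—5 (2); add 5.
Step 2: cheapest edge leaving the tree is 2—3 (4); add 3.
Step 3: cheapest edge leaving the tree is 3—7 (1); add 7.
Step 4: cheapest edge leaving the tree is 4—5 (4); add 4.
Step 5: cheapest edge leaving the tree is 1—4 (3); add 1.
Step 6: cheapest edge leaving the tree is 4—6 (6); add 6.
MST edges: 2—5, 2—3, 3—7, 4—5, 1—4, 4—6; total weight 2+4+1+4+3+6 = 20.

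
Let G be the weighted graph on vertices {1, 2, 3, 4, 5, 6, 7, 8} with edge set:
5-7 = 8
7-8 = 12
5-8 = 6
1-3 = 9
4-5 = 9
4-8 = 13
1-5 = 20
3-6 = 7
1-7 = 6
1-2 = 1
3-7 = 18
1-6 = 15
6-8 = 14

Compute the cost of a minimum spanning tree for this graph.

Grow the tree from 3 using Prim:
Step 1: cheapest edge leaving the tree is 3-6 (7); add 6.
Step 2: cheapest edge leaving the tree is 1-3 (9); add 1.
Step 3: cheapest edge leaving the tree is 1-2 (1); add 2.
Step 4: cheapest edge leaving the tree is 1-7 (6); add 7.
Step 5: cheapest edge leaving the tree is 5-7 (8); add 5.
Step 6: cheapest edge leaving the tree is 5-8 (6); add 8.
Step 7: cheapest edge leaving the tree is 4-5 (9); add 4.
MST edges: 3-6, 1-3, 1-2, 1-7, 5-7, 5-8, 4-5; total weight 7+9+1+6+8+6+9 = 46.

46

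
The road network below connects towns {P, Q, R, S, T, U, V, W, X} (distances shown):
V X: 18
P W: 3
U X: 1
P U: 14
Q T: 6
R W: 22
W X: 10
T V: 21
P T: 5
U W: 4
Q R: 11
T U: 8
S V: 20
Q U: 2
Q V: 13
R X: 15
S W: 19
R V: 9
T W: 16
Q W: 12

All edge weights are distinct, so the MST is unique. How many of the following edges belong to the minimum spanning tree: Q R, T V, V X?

Sort edges by weight, then run Kruskal:
U X (1): add — endpoints in different components.
Q U (2): add — endpoints in different components.
P W (3): add — endpoints in different components.
U W (4): add — endpoints in different components.
P T (5): add — endpoints in different components.
Q T (6): skip — Q and T already connected.
T U (8): skip — U and T already connected.
R V (9): add — endpoints in different components.
W X (10): skip — X and W already connected.
Q R (11): add — endpoints in different components.
Q W (12): skip — W and Q already connected.
Q V (13): skip — V and Q already connected.
P U (14): skip — U and P already connected.
R X (15): skip — R and X already connected.
T W (16): skip — W and T already connected.
V X (18): skip — X and V already connected.
S W (19): add — endpoints in different components.
MST edge set: {U X, Q U, P W, U W, P T, R V, Q R, S W}.
Of the listed edges, {Q R} are in the MST → 1.

1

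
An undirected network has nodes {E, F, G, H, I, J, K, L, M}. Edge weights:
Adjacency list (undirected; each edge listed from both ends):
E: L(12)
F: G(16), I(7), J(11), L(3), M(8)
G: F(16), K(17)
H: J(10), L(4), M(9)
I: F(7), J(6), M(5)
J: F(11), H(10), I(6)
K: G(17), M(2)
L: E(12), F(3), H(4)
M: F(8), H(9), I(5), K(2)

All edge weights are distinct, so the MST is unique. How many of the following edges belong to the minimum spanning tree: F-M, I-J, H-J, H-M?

Sort edges by weight, then run Kruskal:
K-M (2): add — endpoints in different components.
F-L (3): add — endpoints in different components.
H-L (4): add — endpoints in different components.
I-M (5): add — endpoints in different components.
I-J (6): add — endpoints in different components.
F-I (7): add — endpoints in different components.
F-M (8): skip — F and M already connected.
H-M (9): skip — H and M already connected.
H-J (10): skip — H and J already connected.
F-J (11): skip — F and J already connected.
E-L (12): add — endpoints in different components.
F-G (16): add — endpoints in different components.
MST edge set: {K-M, F-L, H-L, I-M, I-J, F-I, E-L, F-G}.
Of the listed edges, {I-J} are in the MST → 1.

1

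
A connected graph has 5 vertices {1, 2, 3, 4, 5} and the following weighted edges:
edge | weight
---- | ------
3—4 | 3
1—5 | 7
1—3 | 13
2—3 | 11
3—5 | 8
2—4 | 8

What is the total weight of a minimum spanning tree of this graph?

26

Prim's algorithm from 2:
Step 1: cheapest edge leaving the tree is 2—4 (8); add 4.
Step 2: cheapest edge leaving the tree is 3—4 (3); add 3.
Step 3: cheapest edge leaving the tree is 3—5 (8); add 5.
Step 4: cheapest edge leaving the tree is 1—5 (7); add 1.
MST edges: 2—4, 3—4, 3—5, 1—5; total weight 8+3+8+7 = 26.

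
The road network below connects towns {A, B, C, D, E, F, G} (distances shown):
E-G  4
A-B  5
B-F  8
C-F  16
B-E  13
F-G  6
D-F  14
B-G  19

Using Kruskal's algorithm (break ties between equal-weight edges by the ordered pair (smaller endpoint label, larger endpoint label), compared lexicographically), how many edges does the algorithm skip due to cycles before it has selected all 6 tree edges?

1

Sort edges by weight, then run Kruskal:
E-G (4): add. Components now {A} {B} {C} {D} {E,G} {F}
A-B (5): add. Components now {A,B} {C} {D} {E,G} {F}
F-G (6): add. Components now {A,B} {C} {D} {E,F,G}
B-F (8): add. Components now {A,B,E,F,G} {C} {D}
B-E (13): skip — B and E already connected.
D-F (14): add. Components now {A,B,D,E,F,G} {C}
C-F (16): add. Components now {A,B,C,D,E,F,G}
Edges rejected before the tree was complete: 1.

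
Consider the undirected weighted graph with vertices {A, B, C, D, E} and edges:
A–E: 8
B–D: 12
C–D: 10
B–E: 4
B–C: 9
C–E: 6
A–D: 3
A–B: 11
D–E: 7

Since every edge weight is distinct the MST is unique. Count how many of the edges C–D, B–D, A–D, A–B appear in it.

Kruskal's algorithm — process edges by increasing weight (ties by edge label):
A–D (3): add. Components now {A,D} {B} {C} {E}
B–E (4): add. Components now {A,D} {B,E} {C}
C–E (6): add. Components now {A,D} {B,C,E}
D–E (7): add. Components now {A,B,C,D,E}
MST edge set: {A–D, B–E, C–E, D–E}.
Of the listed edges, {A–D} are in the MST → 1.

1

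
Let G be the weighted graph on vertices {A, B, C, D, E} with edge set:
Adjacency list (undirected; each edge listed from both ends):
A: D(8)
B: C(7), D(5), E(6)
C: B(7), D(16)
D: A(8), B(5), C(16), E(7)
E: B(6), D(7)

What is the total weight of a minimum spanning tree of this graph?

26

Prim's algorithm from A:
Step 1: frontier [A-D 8] → take A-D (8); add D.
Step 2: frontier [B-D 5, D-E 7, C-D 16] → take B-D (5); add B.
Step 3: frontier [B-E 6, B-C 7, D-E 7, C-D 16] → take B-E (6); add E.
Step 4: frontier [B-C 7, C-D 16] → take B-C (7); add C.
MST edges: A-D, B-D, B-E, B-C; total weight 8+5+6+7 = 26.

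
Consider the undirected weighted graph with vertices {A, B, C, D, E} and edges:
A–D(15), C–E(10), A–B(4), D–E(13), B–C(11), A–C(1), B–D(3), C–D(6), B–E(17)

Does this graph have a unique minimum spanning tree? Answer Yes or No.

Kruskal: consider edges lightest-first.
A–C (1): add. Components now {A,C} {B} {D} {E}
B–D (3): add. Components now {A,C} {B,D} {E}
A–B (4): add. Components now {A,B,C,D} {E}
C–D (6): skip — C and D already connected.
C–E (10): add. Components now {A,B,C,D,E}
Every non-tree edge has weight strictly greater than the heaviest edge on the tree path between its endpoints, so the MST is unique.

Yes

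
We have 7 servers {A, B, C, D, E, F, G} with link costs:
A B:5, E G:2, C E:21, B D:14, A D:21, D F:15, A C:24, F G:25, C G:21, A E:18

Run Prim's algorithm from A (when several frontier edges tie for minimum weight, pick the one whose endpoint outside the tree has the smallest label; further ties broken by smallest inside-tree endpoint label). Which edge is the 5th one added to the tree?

Prim's algorithm from A:
Step 1: cheapest edge leaving the tree is A B (5); add B.
Step 2: cheapest edge leaving the tree is B D (14); add D.
Step 3: cheapest edge leaving the tree is D F (15); add F.
Step 4: cheapest edge leaving the tree is A E (18); add E.
Step 5: cheapest edge leaving the tree is E G (2); add G.
Step 6: cheapest edge leaving the tree is C E (21); add C.
The 5th edge added is E G.

E-G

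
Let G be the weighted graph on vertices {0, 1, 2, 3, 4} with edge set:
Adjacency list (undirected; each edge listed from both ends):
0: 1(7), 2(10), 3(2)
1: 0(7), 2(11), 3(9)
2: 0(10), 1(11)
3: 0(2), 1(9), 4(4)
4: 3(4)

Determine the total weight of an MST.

23

Kruskal: consider edges lightest-first.
0 3 (2): add — endpoints in different components.
3 4 (4): add — endpoints in different components.
0 1 (7): add — endpoints in different components.
1 3 (9): skip — 1 and 3 already connected.
0 2 (10): add — endpoints in different components.
MST edges: 0 3, 3 4, 0 1, 0 2; total weight 2+4+7+10 = 23.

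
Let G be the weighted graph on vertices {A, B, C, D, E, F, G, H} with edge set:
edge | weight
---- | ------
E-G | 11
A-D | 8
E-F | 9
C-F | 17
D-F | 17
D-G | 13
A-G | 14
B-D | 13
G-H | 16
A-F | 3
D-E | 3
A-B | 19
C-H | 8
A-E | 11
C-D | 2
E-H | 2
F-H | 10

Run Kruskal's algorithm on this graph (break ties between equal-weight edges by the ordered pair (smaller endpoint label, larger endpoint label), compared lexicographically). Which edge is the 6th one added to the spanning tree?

E-G

Kruskal's algorithm — process edges by increasing weight (ties by edge label):
C-D (2): add — endpoints in different components.
E-H (2): add — endpoints in different components.
A-F (3): add — endpoints in different components.
D-E (3): add — endpoints in different components.
A-D (8): add — endpoints in different components.
C-H (8): skip — C and H already connected.
E-F (9): skip — E and F already connected.
F-H (10): skip — F and H already connected.
A-E (11): skip — A and E already connected.
E-G (11): add — endpoints in different components.
B-D (13): add — endpoints in different components.
The 6th edge added is E-G.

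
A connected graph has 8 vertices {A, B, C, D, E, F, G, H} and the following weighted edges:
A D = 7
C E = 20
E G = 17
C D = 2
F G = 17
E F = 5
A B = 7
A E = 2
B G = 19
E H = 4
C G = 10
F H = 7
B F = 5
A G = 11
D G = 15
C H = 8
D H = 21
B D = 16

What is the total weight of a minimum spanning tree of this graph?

35

Grow the tree from D using Prim:
Step 1: cheapest edge leaving the tree is C D (2); add C.
Step 2: cheapest edge leaving the tree is A D (7); add A.
Step 3: cheapest edge leaving the tree is A E (2); add E.
Step 4: cheapest edge leaving the tree is E H (4); add H.
Step 5: cheapest edge leaving the tree is E F (5); add F.
Step 6: cheapest edge leaving the tree is B F (5); add B.
Step 7: cheapest edge leaving the tree is C G (10); add G.
MST edges: C D, A D, A E, E H, E F, B F, C G; total weight 2+7+2+4+5+5+10 = 35.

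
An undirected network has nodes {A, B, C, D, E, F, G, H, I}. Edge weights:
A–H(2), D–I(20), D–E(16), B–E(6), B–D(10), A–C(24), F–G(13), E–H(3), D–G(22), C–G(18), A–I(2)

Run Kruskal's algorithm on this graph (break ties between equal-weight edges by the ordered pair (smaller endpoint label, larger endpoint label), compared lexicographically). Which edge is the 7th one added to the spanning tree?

Kruskal's algorithm — process edges by increasing weight (ties by edge label):
A–H (2): add — endpoints in different components.
A–I (2): add — endpoints in different components.
E–H (3): add — endpoints in different components.
B–E (6): add — endpoints in different components.
B–D (10): add — endpoints in different components.
F–G (13): add — endpoints in different components.
D–E (16): skip — D and E already connected.
C–G (18): add — endpoints in different components.
D–I (20): skip — D and I already connected.
D–G (22): add — endpoints in different components.
The 7th edge added is C–G.

C-G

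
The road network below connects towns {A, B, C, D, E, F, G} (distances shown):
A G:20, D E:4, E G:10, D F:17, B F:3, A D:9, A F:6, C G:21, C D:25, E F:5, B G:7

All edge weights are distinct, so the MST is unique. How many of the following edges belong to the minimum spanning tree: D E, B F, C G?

3

Kruskal's algorithm — process edges by increasing weight (ties by edge label):
B F (3): add — endpoints in different components.
D E (4): add — endpoints in different components.
E F (5): add — endpoints in different components.
A F (6): add — endpoints in different components.
B G (7): add — endpoints in different components.
A D (9): skip — A and D already connected.
E G (10): skip — E and G already connected.
D F (17): skip — D and F already connected.
A G (20): skip — A and G already connected.
C G (21): add — endpoints in different components.
MST edge set: {B F, D E, E F, A F, B G, C G}.
Of the listed edges, {D E, B F, C G} are in the MST → 3.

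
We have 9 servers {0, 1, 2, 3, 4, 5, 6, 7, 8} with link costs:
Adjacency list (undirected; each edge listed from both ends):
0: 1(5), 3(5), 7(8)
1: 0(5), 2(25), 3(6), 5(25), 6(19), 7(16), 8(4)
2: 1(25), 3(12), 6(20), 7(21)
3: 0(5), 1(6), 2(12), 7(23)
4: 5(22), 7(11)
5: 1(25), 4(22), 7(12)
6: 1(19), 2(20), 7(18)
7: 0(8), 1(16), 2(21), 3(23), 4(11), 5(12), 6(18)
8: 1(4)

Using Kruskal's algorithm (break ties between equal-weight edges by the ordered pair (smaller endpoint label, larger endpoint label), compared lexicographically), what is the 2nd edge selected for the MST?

0-1

Kruskal: consider edges lightest-first.
1 8 (4): add — endpoints in different components.
0 1 (5): add — endpoints in different components.
0 3 (5): add — endpoints in different components.
1 3 (6): skip — 1 and 3 already connected.
0 7 (8): add — endpoints in different components.
4 7 (11): add — endpoints in different components.
2 3 (12): add — endpoints in different components.
5 7 (12): add — endpoints in different components.
1 7 (16): skip — 1 and 7 already connected.
6 7 (18): add — endpoints in different components.
The 2nd edge added is 0 1.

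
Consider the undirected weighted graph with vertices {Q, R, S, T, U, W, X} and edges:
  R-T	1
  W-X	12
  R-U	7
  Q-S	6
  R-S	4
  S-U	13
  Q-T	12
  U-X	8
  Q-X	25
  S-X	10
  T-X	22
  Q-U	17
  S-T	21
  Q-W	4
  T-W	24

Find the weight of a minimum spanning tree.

Sort edges by weight, then run Kruskal:
R-T (1): add — endpoints in different components.
Q-W (4): add — endpoints in different components.
R-S (4): add — endpoints in different components.
Q-S (6): add — endpoints in different components.
R-U (7): add — endpoints in different components.
U-X (8): add — endpoints in different components.
MST edges: R-T, Q-W, R-S, Q-S, R-U, U-X; total weight 1+4+4+6+7+8 = 30.

30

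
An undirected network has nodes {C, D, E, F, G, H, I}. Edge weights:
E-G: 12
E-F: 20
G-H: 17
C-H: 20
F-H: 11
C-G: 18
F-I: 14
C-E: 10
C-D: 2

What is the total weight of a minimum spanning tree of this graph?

Grow the tree from E using Prim:
Step 1: frontier [C-E 10, E-G 12, E-F 20] → take C-E (10); add C.
Step 2: frontier [C-D 2, C-G 18, C-H 20, E-G 12, E-F 20] → take C-D (2); add D.
Step 3: frontier [C-G 18, C-H 20, E-G 12, E-F 20] → take E-G (12); add G.
Step 4: frontier [C-H 20, E-F 20, G-H 17] → take G-H (17); add H.
Step 5: frontier [E-F 20, F-H 11] → take F-H (11); add F.
Step 6: frontier [F-I 14] → take F-I (14); add I.
MST edges: C-E, C-D, E-G, G-H, F-H, F-I; total weight 10+2+12+17+11+14 = 66.

66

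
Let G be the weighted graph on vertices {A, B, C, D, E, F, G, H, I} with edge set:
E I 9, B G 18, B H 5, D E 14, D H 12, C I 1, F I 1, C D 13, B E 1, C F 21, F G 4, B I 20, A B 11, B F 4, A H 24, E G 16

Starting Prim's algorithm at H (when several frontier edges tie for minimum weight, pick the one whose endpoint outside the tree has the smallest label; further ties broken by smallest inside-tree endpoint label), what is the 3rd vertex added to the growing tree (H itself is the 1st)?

E

Grow the tree from H using Prim:
Step 1: cheapest edge leaving the tree is B H (5); add B.
Step 2: cheapest edge leaving the tree is B E (1); add E.
Step 3: cheapest edge leaving the tree is B F (4); add F.
Step 4: cheapest edge leaving the tree is F I (1); add I.
Step 5: cheapest edge leaving the tree is C I (1); add C.
Step 6: cheapest edge leaving the tree is F G (4); add G.
Step 7: cheapest edge leaving the tree is A B (11); add A.
Step 8: cheapest edge leaving the tree is D H (12); add D.
Vertex order: H, B, E, F, I, C, G, A, D. The 3rd vertex is E.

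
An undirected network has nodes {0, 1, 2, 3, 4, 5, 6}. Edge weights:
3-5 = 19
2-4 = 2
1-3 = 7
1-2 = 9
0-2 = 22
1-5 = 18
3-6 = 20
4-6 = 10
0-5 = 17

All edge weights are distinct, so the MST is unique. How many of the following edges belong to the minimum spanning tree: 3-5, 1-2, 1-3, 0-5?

3

Kruskal: consider edges lightest-first.
2-4 (2): add. Components now {0} {1} {2,4} {3} {5} {6}
1-3 (7): add. Components now {0} {1,3} {2,4} {5} {6}
1-2 (9): add. Components now {0} {1,2,3,4} {5} {6}
4-6 (10): add. Components now {0} {1,2,3,4,6} {5}
0-5 (17): add. Components now {0,5} {1,2,3,4,6}
1-5 (18): add. Components now {0,1,2,3,4,5,6}
MST edge set: {2-4, 1-3, 1-2, 4-6, 0-5, 1-5}.
Of the listed edges, {1-2, 1-3, 0-5} are in the MST → 3.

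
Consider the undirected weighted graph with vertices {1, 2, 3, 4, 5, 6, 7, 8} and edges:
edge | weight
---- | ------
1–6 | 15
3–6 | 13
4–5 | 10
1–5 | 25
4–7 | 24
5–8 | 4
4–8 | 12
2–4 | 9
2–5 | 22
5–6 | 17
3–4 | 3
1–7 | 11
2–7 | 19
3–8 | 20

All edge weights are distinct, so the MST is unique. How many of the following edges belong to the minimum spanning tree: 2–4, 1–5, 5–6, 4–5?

2

Kruskal: consider edges lightest-first.
3–4 (3): add — endpoints in different components.
5–8 (4): add — endpoints in different components.
2–4 (9): add — endpoints in different components.
4–5 (10): add — endpoints in different components.
1–7 (11): add — endpoints in different components.
4–8 (12): skip — 4 and 8 already connected.
3–6 (13): add — endpoints in different components.
1–6 (15): add — endpoints in different components.
MST edge set: {3–4, 5–8, 2–4, 4–5, 1–7, 3–6, 1–6}.
Of the listed edges, {2–4, 4–5} are in the MST → 2.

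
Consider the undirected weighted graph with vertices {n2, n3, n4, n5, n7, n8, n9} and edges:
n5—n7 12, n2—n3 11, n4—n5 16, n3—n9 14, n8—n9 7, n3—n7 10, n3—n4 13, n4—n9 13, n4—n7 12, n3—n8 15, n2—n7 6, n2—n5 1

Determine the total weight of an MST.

49

Prim's algorithm from n8:
Step 1: frontier [n8—n9 7, n3—n8 15] → take n8—n9 (7); add n9.
Step 2: frontier [n3—n8 15, n4—n9 13, n3—n9 14] → take n4—n9 (13); add n4.
Step 3: frontier [n4—n7 12, n3—n4 13, n4—n5 16, n3—n8 15, n3—n9 14] → take n4—n7 (12); add n7.
Step 4: frontier [n3—n4 13, n4—n5 16, n2—n7 6, n3—n7 10, n5—n7 12, n3—n8 15, n3—n9 14] → take n2—n7 (6); add n2.
Step 5: frontier [n2—n5 1, n2—n3 11, n3—n4 13, n4—n5 16, n3—n7 10, n5—n7 12, n3—n8 15, n3—n9 14] → take n2—n5 (1); add n5.
Step 6: frontier [n2—n3 11, n3—n4 13, n3—n7 10, n3—n8 15, n3—n9 14] → take n3—n7 (10); add n3.
MST edges: n8—n9, n4—n9, n4—n7, n2—n7, n2—n5, n3—n7; total weight 7+13+12+6+1+10 = 49.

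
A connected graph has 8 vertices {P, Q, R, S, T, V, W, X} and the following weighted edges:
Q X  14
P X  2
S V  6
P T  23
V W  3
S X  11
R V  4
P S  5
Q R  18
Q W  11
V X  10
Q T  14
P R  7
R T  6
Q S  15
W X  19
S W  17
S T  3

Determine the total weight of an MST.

Kruskal: consider edges lightest-first.
P X (2): add — endpoints in different components.
S T (3): add — endpoints in different components.
V W (3): add — endpoints in different components.
R V (4): add — endpoints in different components.
P S (5): add — endpoints in different components.
R T (6): add — endpoints in different components.
S V (6): skip — V and S already connected.
P R (7): skip — R and P already connected.
V X (10): skip — X and V already connected.
Q W (11): add — endpoints in different components.
MST edges: P X, S T, V W, R V, P S, R T, Q W; total weight 2+3+3+4+5+6+11 = 34.

34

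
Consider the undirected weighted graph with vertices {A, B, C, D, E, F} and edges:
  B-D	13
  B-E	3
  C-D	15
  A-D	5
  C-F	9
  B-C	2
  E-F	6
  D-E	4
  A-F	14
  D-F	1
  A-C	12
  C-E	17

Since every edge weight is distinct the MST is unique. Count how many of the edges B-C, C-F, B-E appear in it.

Kruskal: consider edges lightest-first.
D-F (1): add. Components now {A} {B} {C} {D,F} {E}
B-C (2): add. Components now {A} {B,C} {D,F} {E}
B-E (3): add. Components now {A} {B,C,E} {D,F}
D-E (4): add. Components now {A} {B,C,D,E,F}
A-D (5): add. Components now {A,B,C,D,E,F}
MST edge set: {D-F, B-C, B-E, D-E, A-D}.
Of the listed edges, {B-C, B-E} are in the MST → 2.

2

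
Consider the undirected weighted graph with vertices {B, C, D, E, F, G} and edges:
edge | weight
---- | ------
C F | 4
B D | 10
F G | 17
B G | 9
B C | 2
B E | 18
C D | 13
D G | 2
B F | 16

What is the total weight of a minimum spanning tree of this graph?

35

Kruskal's algorithm — process edges by increasing weight (ties by edge label):
B C (2): add — endpoints in different components.
D G (2): add — endpoints in different components.
C F (4): add — endpoints in different components.
B G (9): add — endpoints in different components.
B D (10): skip — B and D already connected.
C D (13): skip — C and D already connected.
B F (16): skip — B and F already connected.
F G (17): skip — F and G already connected.
B E (18): add — endpoints in different components.
MST edges: B C, D G, C F, B G, B E; total weight 2+2+4+9+18 = 35.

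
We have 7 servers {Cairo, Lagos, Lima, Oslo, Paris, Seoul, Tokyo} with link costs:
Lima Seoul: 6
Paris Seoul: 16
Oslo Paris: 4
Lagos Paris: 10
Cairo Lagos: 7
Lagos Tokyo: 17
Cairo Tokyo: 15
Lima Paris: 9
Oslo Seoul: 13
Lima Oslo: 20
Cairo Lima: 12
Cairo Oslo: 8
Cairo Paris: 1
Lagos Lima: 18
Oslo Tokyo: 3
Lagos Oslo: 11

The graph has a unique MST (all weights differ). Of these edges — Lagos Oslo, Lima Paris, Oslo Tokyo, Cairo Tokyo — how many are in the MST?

Kruskal's algorithm — process edges by increasing weight (ties by edge label):
Cairo Paris (1): add — endpoints in different components.
Oslo Tokyo (3): add — endpoints in different components.
Oslo Paris (4): add — endpoints in different components.
Lima Seoul (6): add — endpoints in different components.
Cairo Lagos (7): add — endpoints in different components.
Cairo Oslo (8): skip — Oslo and Cairo already connected.
Lima Paris (9): add — endpoints in different components.
MST edge set: {Cairo Paris, Oslo Tokyo, Oslo Paris, Lima Seoul, Cairo Lagos, Lima Paris}.
Of the listed edges, {Lima Paris, Oslo Tokyo} are in the MST → 2.

2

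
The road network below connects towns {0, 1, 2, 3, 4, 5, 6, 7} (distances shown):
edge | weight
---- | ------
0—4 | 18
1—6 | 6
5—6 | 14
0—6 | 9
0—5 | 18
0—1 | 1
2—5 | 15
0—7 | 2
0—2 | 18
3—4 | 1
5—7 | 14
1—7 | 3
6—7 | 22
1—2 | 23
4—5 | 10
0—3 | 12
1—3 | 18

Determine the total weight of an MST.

Sort edges by weight, then run Kruskal:
0—1 (1): add — endpoints in different components.
3—4 (1): add — endpoints in different components.
0—7 (2): add — endpoints in different components.
1—7 (3): skip — 1 and 7 already connected.
1—6 (6): add — endpoints in different components.
0—6 (9): skip — 0 and 6 already connected.
4—5 (10): add — endpoints in different components.
0—3 (12): add — endpoints in different components.
5—6 (14): skip — 5 and 6 already connected.
5—7 (14): skip — 5 and 7 already connected.
2—5 (15): add — endpoints in different components.
MST edges: 0—1, 3—4, 0—7, 1—6, 4—5, 0—3, 2—5; total weight 1+1+2+6+10+12+15 = 47.

47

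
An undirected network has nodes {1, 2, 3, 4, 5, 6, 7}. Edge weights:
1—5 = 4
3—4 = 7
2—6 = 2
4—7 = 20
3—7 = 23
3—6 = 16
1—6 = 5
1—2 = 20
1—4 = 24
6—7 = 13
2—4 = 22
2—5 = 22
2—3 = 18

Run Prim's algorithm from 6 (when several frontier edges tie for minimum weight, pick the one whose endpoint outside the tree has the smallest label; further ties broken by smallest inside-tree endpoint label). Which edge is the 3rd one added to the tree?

Prim, starting at 6.
Step 1: frontier [2—6 2, 1—6 5, 6—7 13, 3—6 16] → take 2—6 (2); add 2.
Step 2: frontier [2—3 18, 1—2 20, 2—4 22, 2—5 22, 1—6 5, 6—7 13, 3—6 16] → take 1—6 (5); add 1.
Step 3: frontier [1—5 4, 1—4 24, 2—3 18, 2—4 22, 2—5 22, 6—7 13, 3—6 16] → take 1—5 (4); add 5.
Step 4: frontier [1—4 24, 2—3 18, 2—4 22, 6—7 13, 3—6 16] → take 6—7 (13); add 7.
Step 5: frontier [1—4 24, 2—3 18, 2—4 22, 3—6 16, 4—7 20, 3—7 23] → take 3—6 (16); add 3.
Step 6: frontier [1—4 24, 2—4 22, 3—4 7, 4—7 20] → take 3—4 (7); add 4.
The 3rd edge added is 1—5.

1-5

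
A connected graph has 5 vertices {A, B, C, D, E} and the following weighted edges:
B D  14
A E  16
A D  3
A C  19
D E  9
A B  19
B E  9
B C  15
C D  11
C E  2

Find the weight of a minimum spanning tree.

23

Prim's algorithm from D:
Step 1: cheapest edge leaving the tree is A D (3); add A.
Step 2: cheapest edge leaving the tree is D E (9); add E.
Step 3: cheapest edge leaving the tree is C E (2); add C.
Step 4: cheapest edge leaving the tree is B E (9); add B.
MST edges: A D, D E, C E, B E; total weight 3+9+2+9 = 23.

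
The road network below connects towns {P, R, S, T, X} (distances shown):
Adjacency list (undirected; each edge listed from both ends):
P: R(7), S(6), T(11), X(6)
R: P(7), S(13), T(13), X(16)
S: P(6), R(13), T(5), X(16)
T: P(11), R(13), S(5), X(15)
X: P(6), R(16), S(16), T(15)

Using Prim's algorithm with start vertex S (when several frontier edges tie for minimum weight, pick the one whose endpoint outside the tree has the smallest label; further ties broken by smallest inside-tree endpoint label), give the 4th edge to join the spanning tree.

P-R

Prim's algorithm from S:
Step 1: cheapest edge leaving the tree is S—T (5); add T.
Step 2: cheapest edge leaving the tree is P—S (6); add P.
Step 3: cheapest edge leaving the tree is P—X (6); add X.
Step 4: cheapest edge leaving the tree is P—R (7); add R.
The 4th edge added is P—R.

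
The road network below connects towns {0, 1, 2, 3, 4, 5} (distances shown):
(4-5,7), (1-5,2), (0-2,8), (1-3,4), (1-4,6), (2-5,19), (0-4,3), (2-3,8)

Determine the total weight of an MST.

23

Grow the tree from 3 using Prim:
Step 1: frontier [1-3 4, 2-3 8] → take 1-3 (4); add 1.
Step 2: frontier [1-5 2, 1-4 6, 2-3 8] → take 1-5 (2); add 5.
Step 3: frontier [1-4 6, 2-3 8, 4-5 7, 2-5 19] → take 1-4 (6); add 4.
Step 4: frontier [2-3 8, 0-4 3, 2-5 19] → take 0-4 (3); add 0.
Step 5: frontier [0-2 8, 2-3 8, 2-5 19] → take 0-2 (8); add 2.
MST edges: 1-3, 1-5, 1-4, 0-4, 0-2; total weight 4+2+6+3+8 = 23.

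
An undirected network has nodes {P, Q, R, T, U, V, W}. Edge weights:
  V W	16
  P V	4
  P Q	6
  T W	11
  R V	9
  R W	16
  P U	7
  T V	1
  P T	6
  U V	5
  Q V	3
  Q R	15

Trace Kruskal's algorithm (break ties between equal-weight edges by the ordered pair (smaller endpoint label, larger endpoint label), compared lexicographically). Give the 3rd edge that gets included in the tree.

Sort edges by weight, then run Kruskal:
T V (1): add — endpoints in different components.
Q V (3): add — endpoints in different components.
P V (4): add — endpoints in different components.
U V (5): add — endpoints in different components.
P Q (6): skip — Q and P already connected.
P T (6): skip — P and T already connected.
P U (7): skip — P and U already connected.
R V (9): add — endpoints in different components.
T W (11): add — endpoints in different components.
The 3rd edge added is P V.

P-V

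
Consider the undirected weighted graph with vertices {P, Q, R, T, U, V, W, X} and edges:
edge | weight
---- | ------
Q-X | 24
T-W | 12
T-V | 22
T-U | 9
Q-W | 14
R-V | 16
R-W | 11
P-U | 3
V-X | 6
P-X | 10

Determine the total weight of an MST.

Prim's algorithm from X:
Step 1: frontier [V-X 6, P-X 10, Q-X 24] → take V-X (6); add V.
Step 2: frontier [R-V 16, T-V 22, P-X 10, Q-X 24] → take P-X (10); add P.
Step 3: frontier [P-U 3, R-V 16, T-V 22, Q-X 24] → take P-U (3); add U.
Step 4: frontier [T-U 9, R-V 16, T-V 22, Q-X 24] → take T-U (9); add T.
Step 5: frontier [T-W 12, R-V 16, Q-X 24] → take T-W (12); add W.
Step 6: frontier [R-V 16, R-W 11, Q-W 14, Q-X 24] → take R-W (11); add R.
Step 7: frontier [Q-W 14, Q-X 24] → take Q-W (14); add Q.
MST edges: V-X, P-X, P-U, T-U, T-W, R-W, Q-W; total weight 6+10+3+9+12+11+14 = 65.

65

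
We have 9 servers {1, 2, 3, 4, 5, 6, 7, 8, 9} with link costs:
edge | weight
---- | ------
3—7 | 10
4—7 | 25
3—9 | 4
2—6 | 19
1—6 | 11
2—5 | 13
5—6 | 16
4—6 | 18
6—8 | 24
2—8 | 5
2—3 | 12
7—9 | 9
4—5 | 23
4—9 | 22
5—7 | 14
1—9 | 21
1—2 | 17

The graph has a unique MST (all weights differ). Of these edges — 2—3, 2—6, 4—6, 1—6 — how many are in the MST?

Kruskal's algorithm — process edges by increasing weight (ties by edge label):
3—9 (4): add — endpoints in different components.
2—8 (5): add — endpoints in different components.
7—9 (9): add — endpoints in different components.
3—7 (10): skip — 3 and 7 already connected.
1—6 (11): add — endpoints in different components.
2—3 (12): add — endpoints in different components.
2—5 (13): add — endpoints in different components.
5—7 (14): skip — 5 and 7 already connected.
5—6 (16): add — endpoints in different components.
1—2 (17): skip — 1 and 2 already connected.
4—6 (18): add — endpoints in different components.
MST edge set: {3—9, 2—8, 7—9, 1—6, 2—3, 2—5, 5—6, 4—6}.
Of the listed edges, {2—3, 4—6, 1—6} are in the MST → 3.

3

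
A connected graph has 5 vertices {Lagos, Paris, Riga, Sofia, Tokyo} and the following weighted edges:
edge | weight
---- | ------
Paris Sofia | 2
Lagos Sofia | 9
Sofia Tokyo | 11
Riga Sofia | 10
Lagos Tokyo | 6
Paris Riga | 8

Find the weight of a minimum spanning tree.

Kruskal: consider edges lightest-first.
Paris Sofia (2): add — endpoints in different components.
Lagos Tokyo (6): add — endpoints in different components.
Paris Riga (8): add — endpoints in different components.
Lagos Sofia (9): add — endpoints in different components.
MST edges: Paris Sofia, Lagos Tokyo, Paris Riga, Lagos Sofia; total weight 2+6+8+9 = 25.

25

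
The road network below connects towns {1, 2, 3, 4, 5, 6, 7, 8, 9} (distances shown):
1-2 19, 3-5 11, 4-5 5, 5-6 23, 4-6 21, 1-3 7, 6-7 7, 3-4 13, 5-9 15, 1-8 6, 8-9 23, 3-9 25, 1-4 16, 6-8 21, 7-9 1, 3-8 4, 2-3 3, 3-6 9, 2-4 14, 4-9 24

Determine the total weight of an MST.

46

Grow the tree from 1 using Prim:
Step 1: cheapest edge leaving the tree is 1-8 (6); add 8.
Step 2: cheapest edge leaving the tree is 3-8 (4); add 3.
Step 3: cheapest edge leaving the tree is 2-3 (3); add 2.
Step 4: cheapest edge leaving the tree is 3-6 (9); add 6.
Step 5: cheapest edge leaving the tree is 6-7 (7); add 7.
Step 6: cheapest edge leaving the tree is 7-9 (1); add 9.
Step 7: cheapest edge leaving the tree is 3-5 (11); add 5.
Step 8: cheapest edge leaving the tree is 4-5 (5); add 4.
MST edges: 1-8, 3-8, 2-3, 3-6, 6-7, 7-9, 3-5, 4-5; total weight 6+4+3+9+7+1+11+5 = 46.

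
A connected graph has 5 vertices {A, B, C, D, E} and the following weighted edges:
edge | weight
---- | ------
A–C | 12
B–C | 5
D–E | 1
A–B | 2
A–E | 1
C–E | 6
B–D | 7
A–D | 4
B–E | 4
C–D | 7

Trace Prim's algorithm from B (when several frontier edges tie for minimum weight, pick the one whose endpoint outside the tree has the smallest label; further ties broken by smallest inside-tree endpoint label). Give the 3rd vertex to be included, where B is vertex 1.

E

Prim's algorithm from B:
Step 1: cheapest edge leaving the tree is A–B (2); add A.
Step 2: cheapest edge leaving the tree is A–E (1); add E.
Step 3: cheapest edge leaving the tree is D–E (1); add D.
Step 4: cheapest edge leaving the tree is B–C (5); add C.
Vertex order: B, A, E, D, C. The 3rd vertex is E.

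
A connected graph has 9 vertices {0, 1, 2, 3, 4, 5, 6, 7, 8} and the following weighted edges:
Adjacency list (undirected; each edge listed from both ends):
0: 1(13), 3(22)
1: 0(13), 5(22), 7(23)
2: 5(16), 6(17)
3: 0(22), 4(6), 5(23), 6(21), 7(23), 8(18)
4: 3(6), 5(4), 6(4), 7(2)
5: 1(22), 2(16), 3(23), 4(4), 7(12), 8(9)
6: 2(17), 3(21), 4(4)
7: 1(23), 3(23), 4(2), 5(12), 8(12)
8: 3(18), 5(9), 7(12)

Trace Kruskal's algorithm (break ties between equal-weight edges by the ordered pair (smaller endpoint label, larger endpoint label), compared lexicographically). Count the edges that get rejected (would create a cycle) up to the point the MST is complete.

5

Kruskal's algorithm — process edges by increasing weight (ties by edge label):
4-7 (2): add — endpoints in different components.
4-5 (4): add — endpoints in different components.
4-6 (4): add — endpoints in different components.
3-4 (6): add — endpoints in different components.
5-8 (9): add — endpoints in different components.
5-7 (12): skip — 5 and 7 already connected.
7-8 (12): skip — 7 and 8 already connected.
0-1 (13): add — endpoints in different components.
2-5 (16): add — endpoints in different components.
2-6 (17): skip — 2 and 6 already connected.
3-8 (18): skip — 3 and 8 already connected.
3-6 (21): skip — 3 and 6 already connected.
0-3 (22): add — endpoints in different components.
Edges rejected before the tree was complete: 5.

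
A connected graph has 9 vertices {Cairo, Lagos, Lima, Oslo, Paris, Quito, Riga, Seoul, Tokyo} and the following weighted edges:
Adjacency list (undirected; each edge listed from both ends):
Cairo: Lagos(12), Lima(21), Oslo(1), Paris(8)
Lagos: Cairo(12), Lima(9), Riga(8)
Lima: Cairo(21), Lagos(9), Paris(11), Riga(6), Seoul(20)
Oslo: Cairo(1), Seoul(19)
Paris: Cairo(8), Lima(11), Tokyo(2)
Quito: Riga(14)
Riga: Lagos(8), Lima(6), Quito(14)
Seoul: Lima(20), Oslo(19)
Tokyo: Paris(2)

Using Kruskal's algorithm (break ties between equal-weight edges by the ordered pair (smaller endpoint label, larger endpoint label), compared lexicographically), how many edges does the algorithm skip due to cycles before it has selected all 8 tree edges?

Sort edges by weight, then run Kruskal:
Cairo-Oslo (1): add — endpoints in different components.
Paris-Tokyo (2): add — endpoints in different components.
Lima-Riga (6): add — endpoints in different components.
Cairo-Paris (8): add — endpoints in different components.
Lagos-Riga (8): add — endpoints in different components.
Lagos-Lima (9): skip — Lima and Lagos already connected.
Lima-Paris (11): add — endpoints in different components.
Cairo-Lagos (12): skip — Lagos and Cairo already connected.
Quito-Riga (14): add — endpoints in different components.
Oslo-Seoul (19): add — endpoints in different components.
Edges rejected before the tree was complete: 2.

2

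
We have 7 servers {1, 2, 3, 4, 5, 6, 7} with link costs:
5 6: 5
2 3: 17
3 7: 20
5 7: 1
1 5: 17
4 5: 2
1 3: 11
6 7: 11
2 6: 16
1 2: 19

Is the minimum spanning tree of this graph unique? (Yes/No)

No

Sort edges by weight, then run Kruskal:
5 7 (1): add. Components now {1} {2} {3} {4} {5,7} {6}
4 5 (2): add. Components now {1} {2} {3} {4,5,7} {6}
5 6 (5): add. Components now {1} {2} {3} {4,5,6,7}
1 3 (11): add. Components now {1,3} {2} {4,5,6,7}
6 7 (11): skip — 6 and 7 already connected.
2 6 (16): add. Components now {1,3} {2,4,5,6,7}
1 5 (17): add. Components now {1,2,3,4,5,6,7}
Non-tree edge 2 3 has weight 17, equal to the heaviest edge on its tree cycle — swapping gives another MST of the same weight. Not unique.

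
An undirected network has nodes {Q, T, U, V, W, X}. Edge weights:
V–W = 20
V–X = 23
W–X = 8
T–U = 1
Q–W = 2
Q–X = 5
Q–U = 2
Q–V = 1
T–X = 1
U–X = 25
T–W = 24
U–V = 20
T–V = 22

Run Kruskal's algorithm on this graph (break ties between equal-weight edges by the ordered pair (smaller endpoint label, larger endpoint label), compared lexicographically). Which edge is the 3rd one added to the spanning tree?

Kruskal's algorithm — process edges by increasing weight (ties by edge label):
Q–V (1): add — endpoints in different components.
T–U (1): add — endpoints in different components.
T–X (1): add — endpoints in different components.
Q–U (2): add — endpoints in different components.
Q–W (2): add — endpoints in different components.
The 3rd edge added is T–X.

T-X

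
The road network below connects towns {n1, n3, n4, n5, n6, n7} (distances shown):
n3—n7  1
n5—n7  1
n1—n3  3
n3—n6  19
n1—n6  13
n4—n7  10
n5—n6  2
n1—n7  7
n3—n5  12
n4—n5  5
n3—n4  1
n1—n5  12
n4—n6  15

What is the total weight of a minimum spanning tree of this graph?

Prim's algorithm from n7:
Step 1: cheapest edge leaving the tree is n3—n7 (1); add n3.
Step 2: cheapest edge leaving the tree is n3—n4 (1); add n4.
Step 3: cheapest edge leaving the tree is n5—n7 (1); add n5.
Step 4: cheapest edge leaving the tree is n5—n6 (2); add n6.
Step 5: cheapest edge leaving the tree is n1—n3 (3); add n1.
MST edges: n3—n7, n3—n4, n5—n7, n5—n6, n1—n3; total weight 1+1+1+2+3 = 8.

8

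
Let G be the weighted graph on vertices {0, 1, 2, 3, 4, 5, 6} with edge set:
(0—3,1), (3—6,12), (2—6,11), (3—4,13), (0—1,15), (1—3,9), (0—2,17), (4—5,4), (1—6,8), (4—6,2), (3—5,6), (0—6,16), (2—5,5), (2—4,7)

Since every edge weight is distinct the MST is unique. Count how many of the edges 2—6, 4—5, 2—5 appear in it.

2

Kruskal: consider edges lightest-first.
0—3 (1): add — endpoints in different components.
4—6 (2): add — endpoints in different components.
4—5 (4): add — endpoints in different components.
2—5 (5): add — endpoints in different components.
3—5 (6): add — endpoints in different components.
2—4 (7): skip — 2 and 4 already connected.
1—6 (8): add — endpoints in different components.
MST edge set: {0—3, 4—6, 4—5, 2—5, 3—5, 1—6}.
Of the listed edges, {4—5, 2—5} are in the MST → 2.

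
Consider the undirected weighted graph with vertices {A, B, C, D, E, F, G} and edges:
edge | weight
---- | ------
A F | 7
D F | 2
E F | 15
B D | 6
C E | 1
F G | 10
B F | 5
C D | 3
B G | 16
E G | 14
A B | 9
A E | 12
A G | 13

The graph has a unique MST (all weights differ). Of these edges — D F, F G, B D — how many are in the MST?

Kruskal's algorithm — process edges by increasing weight (ties by edge label):
C E (1): add. Components now {A} {B} {C,E} {D} {F} {G}
D F (2): add. Components now {A} {B} {C,E} {D,F} {G}
C D (3): add. Components now {A} {B} {C,D,E,F} {G}
B F (5): add. Components now {A} {B,C,D,E,F} {G}
B D (6): skip — B and D already connected.
A F (7): add. Components now {A,B,C,D,E,F} {G}
A B (9): skip — A and B already connected.
F G (10): add. Components now {A,B,C,D,E,F,G}
MST edge set: {C E, D F, C D, B F, A F, F G}.
Of the listed edges, {D F, F G} are in the MST → 2.

2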